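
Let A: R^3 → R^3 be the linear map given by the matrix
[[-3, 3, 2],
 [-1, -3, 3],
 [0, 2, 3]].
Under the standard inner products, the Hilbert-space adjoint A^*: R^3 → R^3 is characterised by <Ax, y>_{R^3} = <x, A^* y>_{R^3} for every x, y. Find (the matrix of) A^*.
A^* = A^T =
[[-3, -1, 0],
 [3, -3, 2],
 [2, 3, 3]]

For real matrices with standard dot products, the defining identity <Ax, y> = <x, A^* y> gives (Ax)^T y = x^T (A^*) y, i.e. x^T A^T y = x^T (A^*) y. Since this holds for all x, y, we must have A^* = A^T. Therefore
A^* =
[[-3, -1, 0],
 [3, -3, 2],
 [2, 3, 3]].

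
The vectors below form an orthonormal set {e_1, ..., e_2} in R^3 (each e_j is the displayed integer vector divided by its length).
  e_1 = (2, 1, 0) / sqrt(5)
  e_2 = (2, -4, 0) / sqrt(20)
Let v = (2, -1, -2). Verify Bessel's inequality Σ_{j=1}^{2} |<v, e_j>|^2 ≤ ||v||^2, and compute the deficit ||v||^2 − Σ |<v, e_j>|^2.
Σ |<v, e_j>|^2 = 5; ||v||^2 = 9; deficit = 4

Write each e_j = u_j / sqrt(<u_j, u_j>) where u_j is the displayed integer vector. Then <v, e_j> = <v, u_j> / sqrt(<u_j, u_j>), so |<v, e_j>|^2 = <v, u_j>^2 / <u_j, u_j>.
Coefficients: <v, e_1> = 3/sqrt(5), <v, e_2> = 8/sqrt(20).
Square and sum: Σ |<v, e_j>|^2 = 5.
Compute ||v||^2 = v·v = 9.
Deficit = 9 − 5 = 4 ≥ 0, confirming Bessel's inequality. (The deficit equals ||v − Σ <v,e_j> e_j||^2, the squared distance from v to span{e_j}.)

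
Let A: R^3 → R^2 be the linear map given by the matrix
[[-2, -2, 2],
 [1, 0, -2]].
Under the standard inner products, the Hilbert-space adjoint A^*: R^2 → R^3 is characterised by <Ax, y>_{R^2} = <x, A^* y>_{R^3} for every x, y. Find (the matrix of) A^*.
A^* = A^T =
[[-2, 1],
 [-2, 0],
 [2, -2]]

For real matrices with standard dot products, the defining identity <Ax, y> = <x, A^* y> gives (Ax)^T y = x^T (A^*) y, i.e. x^T A^T y = x^T (A^*) y. Since this holds for all x, y, we must have A^* = A^T. Therefore
A^* =
[[-2, 1],
 [-2, 0],
 [2, -2]].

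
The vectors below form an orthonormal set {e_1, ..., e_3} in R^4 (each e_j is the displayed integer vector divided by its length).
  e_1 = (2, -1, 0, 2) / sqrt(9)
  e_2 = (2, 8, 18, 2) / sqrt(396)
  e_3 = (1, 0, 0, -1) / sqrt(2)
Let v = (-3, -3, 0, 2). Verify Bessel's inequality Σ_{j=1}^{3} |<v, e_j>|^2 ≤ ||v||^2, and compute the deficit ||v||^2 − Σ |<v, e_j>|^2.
Σ |<v, e_j>|^2 = 315/22; ||v||^2 = 22; deficit = 169/22

Write each e_j = u_j / sqrt(<u_j, u_j>) where u_j is the displayed integer vector. Then <v, e_j> = <v, u_j> / sqrt(<u_j, u_j>), so |<v, e_j>|^2 = <v, u_j>^2 / <u_j, u_j>.
Coefficients: <v, e_1> = 1/sqrt(9), <v, e_2> = -26/sqrt(396), <v, e_3> = -5/sqrt(2).
Square and sum: Σ |<v, e_j>|^2 = 315/22.
Compute ||v||^2 = v·v = 22.
Deficit = 22 − 315/22 = 169/22 ≥ 0, confirming Bessel's inequality. (The deficit equals ||v − Σ <v,e_j> e_j||^2, the squared distance from v to span{e_j}.)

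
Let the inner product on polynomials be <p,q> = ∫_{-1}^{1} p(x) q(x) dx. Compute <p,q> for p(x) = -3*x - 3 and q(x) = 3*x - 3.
<p,q> = 12

Expand the product: p(x)·q(x) = 9 - 9*x^2.
∫_{-1}^{1} of each monomial x^k gives [2/(k+1) if k even, 0 if k odd]. Integrating term-by-term (or equivalently evaluating the antiderivative F(x) = -3*x^3 + 9*x at the endpoints):
  F(1) − F(−1) = 6 − (-6) = 12.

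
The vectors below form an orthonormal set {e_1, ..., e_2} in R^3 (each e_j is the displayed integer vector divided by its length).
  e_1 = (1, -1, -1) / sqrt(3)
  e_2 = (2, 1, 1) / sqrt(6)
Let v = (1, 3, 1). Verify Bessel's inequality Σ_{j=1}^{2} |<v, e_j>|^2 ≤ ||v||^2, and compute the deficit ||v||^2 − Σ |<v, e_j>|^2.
Σ |<v, e_j>|^2 = 9; ||v||^2 = 11; deficit = 2

Write each e_j = u_j / sqrt(<u_j, u_j>) where u_j is the displayed integer vector. Then <v, e_j> = <v, u_j> / sqrt(<u_j, u_j>), so |<v, e_j>|^2 = <v, u_j>^2 / <u_j, u_j>.
Coefficients: <v, e_1> = -3/sqrt(3), <v, e_2> = 6/sqrt(6).
Square and sum: Σ |<v, e_j>|^2 = 9.
Compute ||v||^2 = v·v = 11.
Deficit = 11 − 9 = 2 ≥ 0, confirming Bessel's inequality. (The deficit equals ||v − Σ <v,e_j> e_j||^2, the squared distance from v to span{e_j}.)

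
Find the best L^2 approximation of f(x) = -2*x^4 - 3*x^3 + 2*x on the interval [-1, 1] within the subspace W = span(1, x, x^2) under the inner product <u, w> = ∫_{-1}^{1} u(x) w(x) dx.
g(x) = -12*x^2/7 + x/5 + 6/35

The best approximation g ∈ W is the orthogonal projection of f onto W. Writing g = a_0 + a_1 x + a_2 x^2, the coefficients solve the normal equations G · a = b where
  G_{ij} = <φ_i, φ_j> and b_i = <f, φ_i>, with φ_0 = 1, φ_1 = x, φ_2 = x^2.
G =
  [2, 0, 2/3]
  [0, 2/3, 0]
  [2/3, 0, 2/5],
b = (-4/5, 2/15, -4/7).
Solving gives a_0 = 6/35, a_1 = 1/5, a_2 = -12/7, so
  g(x) = -12*x^2/7 + x/5 + 6/35.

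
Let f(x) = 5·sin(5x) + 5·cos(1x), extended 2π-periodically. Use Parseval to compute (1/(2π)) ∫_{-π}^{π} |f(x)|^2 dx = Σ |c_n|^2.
Σ |c_n|^2 = 25

Expand |f|^2 and use orthogonality of {sin(nx), cos(mx)} on [-π, π]:
  ∫_{-π}^{π} sin(nx)^2 dx = π, ∫ cos(mx)^2 dx = π, and cross terms integrate to 0.
So ∫_{-π}^{π} f(x)^2 dx = 5^2 · π + 5^2 · π = (25 + 25)π.
Divide by 2π: (25 + 25)/2 = 25.
By Parseval, this equals Σ |c_n|^2.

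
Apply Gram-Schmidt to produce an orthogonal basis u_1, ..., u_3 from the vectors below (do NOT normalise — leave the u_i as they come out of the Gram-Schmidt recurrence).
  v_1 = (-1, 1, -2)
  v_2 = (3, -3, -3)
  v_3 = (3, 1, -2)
Orthogonal basis:
  u_1 = (-1, 1, -2)
  u_2 = (3, -3, -3)
  u_3 = (2, 2, 0)

Apply the Gram-Schmidt recurrence
  u_1 = v_1
  u_i = v_i − Σ_{j<i} ((v_i · u_j) / (u_j · u_j)) · u_j.

Step by step this gives:
  u_1 = (-1, 1, -2)
  u_2 = (3, -3, -3)
  u_3 = (2, 2, 0)

Orthogonality check:
  u_2 · u_1 = 0 (should be 0)
  u_3 · u_1 = 0 (should be 0)
  u_3 · u_2 = 0 (should be 0)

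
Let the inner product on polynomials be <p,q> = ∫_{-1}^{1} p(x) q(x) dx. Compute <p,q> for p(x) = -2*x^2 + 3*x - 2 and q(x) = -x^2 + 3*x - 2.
<p,q> = 94/5

Expand the product: p(x)·q(x) = 2*x^4 - 9*x^3 + 15*x^2 - 12*x + 4.
∫_{-1}^{1} of each monomial x^k gives [2/(k+1) if k even, 0 if k odd]. Integrating term-by-term (or equivalently evaluating the antiderivative F(x) = 2*x^5/5 - 9*x^4/4 + 5*x^3 - 6*x^2 + 4*x at the endpoints):
  F(1) − F(−1) = 23/20 − (-353/20) = 94/5.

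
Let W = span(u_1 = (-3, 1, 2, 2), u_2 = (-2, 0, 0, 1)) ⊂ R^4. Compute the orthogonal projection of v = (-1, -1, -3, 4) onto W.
proj_W(v) = (-34/13, -14/13, -28/13, 10/13)

Set up U = [u_1 | ... | u_2] ∈ R^(4×2). The projector onto W = col(U) is P = U (U^T U)^(-1) U^T.
Compute U^T U =
  [18, 8]
  [8, 5],
and U^T v = (4, 6).
Solve U^T U · c = U^T v for the coefficients: c = (-14/13, 38/13). The projection is proj_W(v) = U c.
Check: (v - proj_W(v)) · u_1 = 0  (should be 0).
Check: (v - proj_W(v)) · u_2 = 0  (should be 0).
Result: proj_W(v) = (-34/13, -14/13, -28/13, 10/13).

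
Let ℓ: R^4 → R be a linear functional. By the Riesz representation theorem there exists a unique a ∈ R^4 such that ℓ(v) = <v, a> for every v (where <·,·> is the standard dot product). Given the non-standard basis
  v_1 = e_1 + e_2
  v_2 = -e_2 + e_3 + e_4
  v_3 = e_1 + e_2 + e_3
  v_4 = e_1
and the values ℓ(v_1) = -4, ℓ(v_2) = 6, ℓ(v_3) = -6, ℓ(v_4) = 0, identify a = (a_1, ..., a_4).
a = (0, -4, -2, 4)

Write a = (a_1, ..., a_4) in the standard basis. For each basis vector v_i, ℓ(v_i) = <v_i, a> is a linear equation in the a_j's. Collect the n equations into a matrix system V a = ℓ, where row i of V is v_i (expressed in the standard basis). Since V is invertible (lower-triangular with 1s on the diagonal, up to permutation), solve by back-substitution:
  V =
[[1, 1, 0, 0],
 [0, -1, 1, 1],
 [1, 1, 1, 0],
 [1, 0, 0, 0]]
  V a = (-4, 6, -6, 0)
Solving gives a = (0, -4, -2, 4).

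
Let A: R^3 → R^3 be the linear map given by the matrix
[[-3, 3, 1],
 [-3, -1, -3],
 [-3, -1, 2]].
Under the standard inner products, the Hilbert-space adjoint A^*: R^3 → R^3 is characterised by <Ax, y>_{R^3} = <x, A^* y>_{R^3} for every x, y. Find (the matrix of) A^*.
A^* = A^T =
[[-3, -3, -3],
 [3, -1, -1],
 [1, -3, 2]]

For real matrices with standard dot products, the defining identity <Ax, y> = <x, A^* y> gives (Ax)^T y = x^T (A^*) y, i.e. x^T A^T y = x^T (A^*) y. Since this holds for all x, y, we must have A^* = A^T. Therefore
A^* =
[[-3, -3, -3],
 [3, -1, -1],
 [1, -3, 2]].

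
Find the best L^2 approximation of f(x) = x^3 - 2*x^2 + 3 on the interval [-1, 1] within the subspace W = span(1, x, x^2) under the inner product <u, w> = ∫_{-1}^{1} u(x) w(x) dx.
g(x) = -2*x^2 + 3*x/5 + 3

The best approximation g ∈ W is the orthogonal projection of f onto W. Writing g = a_0 + a_1 x + a_2 x^2, the coefficients solve the normal equations G · a = b where
  G_{ij} = <φ_i, φ_j> and b_i = <f, φ_i>, with φ_0 = 1, φ_1 = x, φ_2 = x^2.
G =
  [2, 0, 2/3]
  [0, 2/3, 0]
  [2/3, 0, 2/5],
b = (14/3, 2/5, 6/5).
Solving gives a_0 = 3, a_1 = 3/5, a_2 = -2, so
  g(x) = -2*x^2 + 3*x/5 + 3.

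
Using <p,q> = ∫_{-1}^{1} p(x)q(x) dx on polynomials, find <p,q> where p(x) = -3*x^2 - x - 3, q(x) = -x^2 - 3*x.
<p,q> = 26/5

Expand the product: p(x)·q(x) = 3*x^4 + 10*x^3 + 6*x^2 + 9*x.
∫_{-1}^{1} of each monomial x^k gives [2/(k+1) if k even, 0 if k odd]. Integrating term-by-term (or equivalently evaluating the antiderivative F(x) = 3*x^5/5 + 5*x^4/2 + 2*x^3 + 9*x^2/2 at the endpoints):
  F(1) − F(−1) = 48/5 − (22/5) = 26/5.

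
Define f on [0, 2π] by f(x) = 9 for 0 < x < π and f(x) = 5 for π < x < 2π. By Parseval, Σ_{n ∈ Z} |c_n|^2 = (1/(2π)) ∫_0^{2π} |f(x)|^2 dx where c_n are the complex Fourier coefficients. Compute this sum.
Σ |c_n|^2 = 53

Parseval equates the L^2 energy of f (normalised by 1/(2π)) with the ℓ^2 sum of its Fourier coefficients: (1/(2π)) ∫_0^{2π} |f|^2 = Σ |c_n|^2.
Compute the left side: (1/(2π)) [∫_0^π 9^2 dx + ∫_π^{2π} 5^2 dx] = (1/(2π)) · (81π + 25π) = (81 + 25)/2 = 53.
So Σ_{n ∈ Z} |c_n|^2 = 53.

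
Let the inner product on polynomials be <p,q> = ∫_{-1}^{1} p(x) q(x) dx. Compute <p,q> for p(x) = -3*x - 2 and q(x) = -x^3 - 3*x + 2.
<p,q> = -4/5

Expand the product: p(x)·q(x) = 3*x^4 + 2*x^3 + 9*x^2 - 4.
∫_{-1}^{1} of each monomial x^k gives [2/(k+1) if k even, 0 if k odd]. Integrating term-by-term (or equivalently evaluating the antiderivative F(x) = 3*x^5/5 + x^4/2 + 3*x^3 - 4*x at the endpoints):
  F(1) − F(−1) = 1/10 − (9/10) = -4/5.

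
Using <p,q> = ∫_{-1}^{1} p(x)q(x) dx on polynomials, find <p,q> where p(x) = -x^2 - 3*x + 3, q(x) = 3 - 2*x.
<p,q> = 20

Expand the product: p(x)·q(x) = 2*x^3 + 3*x^2 - 15*x + 9.
∫_{-1}^{1} of each monomial x^k gives [2/(k+1) if k even, 0 if k odd]. Integrating term-by-term (or equivalently evaluating the antiderivative F(x) = x^4/2 + x^3 - 15*x^2/2 + 9*x at the endpoints):
  F(1) − F(−1) = 3 − (-17) = 20.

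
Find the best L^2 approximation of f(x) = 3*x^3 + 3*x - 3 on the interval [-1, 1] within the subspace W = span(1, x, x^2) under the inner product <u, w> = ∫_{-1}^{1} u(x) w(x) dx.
g(x) = 24*x/5 - 3

The best approximation g ∈ W is the orthogonal projection of f onto W. Writing g = a_0 + a_1 x + a_2 x^2, the coefficients solve the normal equations G · a = b where
  G_{ij} = <φ_i, φ_j> and b_i = <f, φ_i>, with φ_0 = 1, φ_1 = x, φ_2 = x^2.
G =
  [2, 0, 2/3]
  [0, 2/3, 0]
  [2/3, 0, 2/5],
b = (-6, 16/5, -2).
Solving gives a_0 = -3, a_1 = 24/5, a_2 = 0, so
  g(x) = 24*x/5 - 3.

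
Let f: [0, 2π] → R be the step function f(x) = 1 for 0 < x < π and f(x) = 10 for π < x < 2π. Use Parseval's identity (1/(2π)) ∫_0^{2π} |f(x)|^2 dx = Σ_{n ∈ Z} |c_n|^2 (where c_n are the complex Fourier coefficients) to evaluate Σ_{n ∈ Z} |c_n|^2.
Σ |c_n|^2 = 101/2

Parseval equates the L^2 energy of f (normalised by 1/(2π)) with the ℓ^2 sum of its Fourier coefficients: (1/(2π)) ∫_0^{2π} |f|^2 = Σ |c_n|^2.
Compute the left side: (1/(2π)) [∫_0^π 1^2 dx + ∫_π^{2π} 10^2 dx] = (1/(2π)) · (1π + 100π) = (1 + 100)/2 = 101/2.
So Σ_{n ∈ Z} |c_n|^2 = 101/2.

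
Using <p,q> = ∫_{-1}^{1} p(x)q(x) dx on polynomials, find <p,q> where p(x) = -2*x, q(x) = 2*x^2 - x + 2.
<p,q> = 4/3

Expand the product: p(x)·q(x) = -4*x^3 + 2*x^2 - 4*x.
∫_{-1}^{1} of each monomial x^k gives [2/(k+1) if k even, 0 if k odd]. Integrating term-by-term (or equivalently evaluating the antiderivative F(x) = -x^4 + 2*x^3/3 - 2*x^2 at the endpoints):
  F(1) − F(−1) = -7/3 − (-11/3) = 4/3.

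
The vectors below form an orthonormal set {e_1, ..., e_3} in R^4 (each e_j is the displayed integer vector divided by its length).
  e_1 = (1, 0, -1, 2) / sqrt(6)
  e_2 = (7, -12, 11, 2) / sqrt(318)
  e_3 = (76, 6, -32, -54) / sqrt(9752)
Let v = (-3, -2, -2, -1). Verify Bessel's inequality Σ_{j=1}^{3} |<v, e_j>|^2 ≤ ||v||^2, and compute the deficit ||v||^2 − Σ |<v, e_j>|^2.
Σ |<v, e_j>|^2 = 203/46; ||v||^2 = 18; deficit = 625/46

Write each e_j = u_j / sqrt(<u_j, u_j>) where u_j is the displayed integer vector. Then <v, e_j> = <v, u_j> / sqrt(<u_j, u_j>), so |<v, e_j>|^2 = <v, u_j>^2 / <u_j, u_j>.
Coefficients: <v, e_1> = -3/sqrt(6), <v, e_2> = -21/sqrt(318), <v, e_3> = -122/sqrt(9752).
Square and sum: Σ |<v, e_j>|^2 = 203/46.
Compute ||v||^2 = v·v = 18.
Deficit = 18 − 203/46 = 625/46 ≥ 0, confirming Bessel's inequality. (The deficit equals ||v − Σ <v,e_j> e_j||^2, the squared distance from v to span{e_j}.)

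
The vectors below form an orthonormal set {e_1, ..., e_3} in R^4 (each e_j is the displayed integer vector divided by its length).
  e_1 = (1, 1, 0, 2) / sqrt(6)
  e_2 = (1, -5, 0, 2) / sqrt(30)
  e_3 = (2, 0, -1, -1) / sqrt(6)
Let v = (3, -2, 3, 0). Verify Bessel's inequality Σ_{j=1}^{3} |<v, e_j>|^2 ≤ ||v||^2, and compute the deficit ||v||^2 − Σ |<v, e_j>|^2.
Σ |<v, e_j>|^2 = 73/10; ||v||^2 = 22; deficit = 147/10

Write each e_j = u_j / sqrt(<u_j, u_j>) where u_j is the displayed integer vector. Then <v, e_j> = <v, u_j> / sqrt(<u_j, u_j>), so |<v, e_j>|^2 = <v, u_j>^2 / <u_j, u_j>.
Coefficients: <v, e_1> = 1/sqrt(6), <v, e_2> = 13/sqrt(30), <v, e_3> = 3/sqrt(6).
Square and sum: Σ |<v, e_j>|^2 = 73/10.
Compute ||v||^2 = v·v = 22.
Deficit = 22 − 73/10 = 147/10 ≥ 0, confirming Bessel's inequality. (The deficit equals ||v − Σ <v,e_j> e_j||^2, the squared distance from v to span{e_j}.)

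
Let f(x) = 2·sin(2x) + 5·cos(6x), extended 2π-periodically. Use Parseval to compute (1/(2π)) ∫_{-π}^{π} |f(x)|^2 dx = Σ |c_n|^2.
Σ |c_n|^2 = 29/2

Expand |f|^2 and use orthogonality of {sin(nx), cos(mx)} on [-π, π]:
  ∫_{-π}^{π} sin(nx)^2 dx = π, ∫ cos(mx)^2 dx = π, and cross terms integrate to 0.
So ∫_{-π}^{π} f(x)^2 dx = 2^2 · π + 5^2 · π = (4 + 25)π.
Divide by 2π: (4 + 25)/2 = 29/2.
By Parseval, this equals Σ |c_n|^2.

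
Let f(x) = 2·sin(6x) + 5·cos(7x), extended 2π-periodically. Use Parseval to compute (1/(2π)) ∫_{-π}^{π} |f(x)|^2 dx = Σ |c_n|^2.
Σ |c_n|^2 = 29/2

Expand |f|^2 and use orthogonality of {sin(nx), cos(mx)} on [-π, π]:
  ∫_{-π}^{π} sin(nx)^2 dx = π, ∫ cos(mx)^2 dx = π, and cross terms integrate to 0.
So ∫_{-π}^{π} f(x)^2 dx = 2^2 · π + 5^2 · π = (4 + 25)π.
Divide by 2π: (4 + 25)/2 = 29/2.
By Parseval, this equals Σ |c_n|^2.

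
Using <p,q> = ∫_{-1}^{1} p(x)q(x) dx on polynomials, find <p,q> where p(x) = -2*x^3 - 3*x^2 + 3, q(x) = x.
<p,q> = -4/5

Expand the product: p(x)·q(x) = -2*x^4 - 3*x^3 + 3*x.
∫_{-1}^{1} of each monomial x^k gives [2/(k+1) if k even, 0 if k odd]. Integrating term-by-term (or equivalently evaluating the antiderivative F(x) = -2*x^5/5 - 3*x^4/4 + 3*x^2/2 at the endpoints):
  F(1) − F(−1) = 7/20 − (23/20) = -4/5.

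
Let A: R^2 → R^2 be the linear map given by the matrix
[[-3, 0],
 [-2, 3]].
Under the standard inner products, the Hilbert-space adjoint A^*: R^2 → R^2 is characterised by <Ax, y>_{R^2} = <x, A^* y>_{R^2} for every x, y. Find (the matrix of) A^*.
A^* = A^T =
[[-3, -2],
 [0, 3]]

For real matrices with standard dot products, the defining identity <Ax, y> = <x, A^* y> gives (Ax)^T y = x^T (A^*) y, i.e. x^T A^T y = x^T (A^*) y. Since this holds for all x, y, we must have A^* = A^T. Therefore
A^* =
[[-3, -2],
 [0, 3]].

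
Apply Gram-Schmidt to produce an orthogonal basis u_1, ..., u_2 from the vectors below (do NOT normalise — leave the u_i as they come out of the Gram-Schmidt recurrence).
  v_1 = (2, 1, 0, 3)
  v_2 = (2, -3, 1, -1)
Orthogonal basis:
  u_1 = (2, 1, 0, 3)
  u_2 = (16/7, -20/7, 1, -4/7)

Apply the Gram-Schmidt recurrence
  u_1 = v_1
  u_i = v_i − Σ_{j<i} ((v_i · u_j) / (u_j · u_j)) · u_j.

Step by step this gives:
  u_1 = (2, 1, 0, 3)
  u_2 = (16/7, -20/7, 1, -4/7)

Orthogonality check:
  u_2 · u_1 = 0 (should be 0)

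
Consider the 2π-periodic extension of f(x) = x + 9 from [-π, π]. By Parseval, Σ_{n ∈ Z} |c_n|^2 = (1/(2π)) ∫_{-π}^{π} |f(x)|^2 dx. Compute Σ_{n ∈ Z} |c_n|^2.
Σ |c_n|^2 = π^2/3 + 81

Expand and integrate term by term over [-π, π]:
  ∫ (x)^2 dx = 1·(2π^3/3); ∫ 2·1·(9)·x dx = 0 (odd integrand); ∫ 9^2 dx = 81·2π.
So (1/(2π)) ∫_{-π}^{π} (x + 9)^2 dx = 1π^2/3 + 81 = π^2/3 + 81.
Parseval ⇒ Σ |c_n|^2 = π^2/3 + 81.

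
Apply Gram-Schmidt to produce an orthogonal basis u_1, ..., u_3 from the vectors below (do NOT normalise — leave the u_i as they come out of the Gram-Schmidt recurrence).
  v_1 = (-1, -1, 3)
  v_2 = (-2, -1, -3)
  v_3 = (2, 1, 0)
Orthogonal basis:
  u_1 = (-1, -1, 3)
  u_2 = (-28/11, -17/11, -15/11)
  u_3 = (9/59, -27/118, -3/118)

Apply the Gram-Schmidt recurrence
  u_1 = v_1
  u_i = v_i − Σ_{j<i} ((v_i · u_j) / (u_j · u_j)) · u_j.

Step by step this gives:
  u_1 = (-1, -1, 3)
  u_2 = (-28/11, -17/11, -15/11)
  u_3 = (9/59, -27/118, -3/118)

Orthogonality check:
  u_2 · u_1 = 0 (should be 0)
  u_3 · u_1 = 0 (should be 0)
  u_3 · u_2 = 0 (should be 0)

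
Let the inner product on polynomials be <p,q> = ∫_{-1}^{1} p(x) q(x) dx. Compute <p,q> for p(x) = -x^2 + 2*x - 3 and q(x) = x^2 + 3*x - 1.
<p,q> = 124/15

Expand the product: p(x)·q(x) = -x^4 - x^3 + 4*x^2 - 11*x + 3.
∫_{-1}^{1} of each monomial x^k gives [2/(k+1) if k even, 0 if k odd]. Integrating term-by-term (or equivalently evaluating the antiderivative F(x) = -x^5/5 - x^4/4 + 4*x^3/3 - 11*x^2/2 + 3*x at the endpoints):
  F(1) − F(−1) = -97/60 − (-593/60) = 124/15.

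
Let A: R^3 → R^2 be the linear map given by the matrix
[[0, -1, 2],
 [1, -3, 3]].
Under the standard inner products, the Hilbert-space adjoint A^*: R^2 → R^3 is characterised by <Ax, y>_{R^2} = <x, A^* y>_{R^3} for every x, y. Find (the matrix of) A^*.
A^* = A^T =
[[0, 1],
 [-1, -3],
 [2, 3]]

For real matrices with standard dot products, the defining identity <Ax, y> = <x, A^* y> gives (Ax)^T y = x^T (A^*) y, i.e. x^T A^T y = x^T (A^*) y. Since this holds for all x, y, we must have A^* = A^T. Therefore
A^* =
[[0, 1],
 [-1, -3],
 [2, 3]].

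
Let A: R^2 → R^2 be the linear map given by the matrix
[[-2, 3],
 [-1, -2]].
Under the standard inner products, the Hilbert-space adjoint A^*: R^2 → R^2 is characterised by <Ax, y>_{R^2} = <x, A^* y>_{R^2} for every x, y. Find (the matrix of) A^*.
A^* = A^T =
[[-2, -1],
 [3, -2]]

For real matrices with standard dot products, the defining identity <Ax, y> = <x, A^* y> gives (Ax)^T y = x^T (A^*) y, i.e. x^T A^T y = x^T (A^*) y. Since this holds for all x, y, we must have A^* = A^T. Therefore
A^* =
[[-2, -1],
 [3, -2]].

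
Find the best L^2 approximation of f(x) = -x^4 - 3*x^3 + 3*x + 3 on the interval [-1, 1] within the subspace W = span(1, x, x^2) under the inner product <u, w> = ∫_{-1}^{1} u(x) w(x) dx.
g(x) = -6*x^2/7 + 6*x/5 + 108/35

The best approximation g ∈ W is the orthogonal projection of f onto W. Writing g = a_0 + a_1 x + a_2 x^2, the coefficients solve the normal equations G · a = b where
  G_{ij} = <φ_i, φ_j> and b_i = <f, φ_i>, with φ_0 = 1, φ_1 = x, φ_2 = x^2.
G =
  [2, 0, 2/3]
  [0, 2/3, 0]
  [2/3, 0, 2/5],
b = (28/5, 4/5, 12/7).
Solving gives a_0 = 108/35, a_1 = 6/5, a_2 = -6/7, so
  g(x) = -6*x^2/7 + 6*x/5 + 108/35.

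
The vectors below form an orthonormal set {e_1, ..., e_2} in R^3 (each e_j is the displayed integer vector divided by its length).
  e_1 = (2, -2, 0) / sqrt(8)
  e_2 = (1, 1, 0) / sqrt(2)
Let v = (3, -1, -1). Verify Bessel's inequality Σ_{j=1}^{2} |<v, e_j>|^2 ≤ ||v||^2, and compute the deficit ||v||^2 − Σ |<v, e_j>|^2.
Σ |<v, e_j>|^2 = 10; ||v||^2 = 11; deficit = 1

Write each e_j = u_j / sqrt(<u_j, u_j>) where u_j is the displayed integer vector. Then <v, e_j> = <v, u_j> / sqrt(<u_j, u_j>), so |<v, e_j>|^2 = <v, u_j>^2 / <u_j, u_j>.
Coefficients: <v, e_1> = 8/sqrt(8), <v, e_2> = 2/sqrt(2).
Square and sum: Σ |<v, e_j>|^2 = 10.
Compute ||v||^2 = v·v = 11.
Deficit = 11 − 10 = 1 ≥ 0, confirming Bessel's inequality. (The deficit equals ||v − Σ <v,e_j> e_j||^2, the squared distance from v to span{e_j}.)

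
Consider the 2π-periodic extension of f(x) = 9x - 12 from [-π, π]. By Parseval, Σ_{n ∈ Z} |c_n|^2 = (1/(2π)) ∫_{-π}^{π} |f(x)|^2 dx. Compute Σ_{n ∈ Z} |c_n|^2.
Σ |c_n|^2 = 27π^2 + 144

Expand and integrate term by term over [-π, π]:
  ∫ (9x)^2 dx = 81·(2π^3/3); ∫ 2·9·(-12)·x dx = 0 (odd integrand); ∫ (-12)^2 dx = 144·2π.
So (1/(2π)) ∫_{-π}^{π} (9x - 12)^2 dx = 81π^2/3 + 144 = 27π^2 + 144.
Parseval ⇒ Σ |c_n|^2 = 27π^2 + 144.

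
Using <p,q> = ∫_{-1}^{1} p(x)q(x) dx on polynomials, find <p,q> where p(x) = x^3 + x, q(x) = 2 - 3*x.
<p,q> = -16/5

Expand the product: p(x)·q(x) = -3*x^4 + 2*x^3 - 3*x^2 + 2*x.
∫_{-1}^{1} of each monomial x^k gives [2/(k+1) if k even, 0 if k odd]. Integrating term-by-term (or equivalently evaluating the antiderivative F(x) = -3*x^5/5 + x^4/2 - x^3 + x^2 at the endpoints):
  F(1) − F(−1) = -1/10 − (31/10) = -16/5.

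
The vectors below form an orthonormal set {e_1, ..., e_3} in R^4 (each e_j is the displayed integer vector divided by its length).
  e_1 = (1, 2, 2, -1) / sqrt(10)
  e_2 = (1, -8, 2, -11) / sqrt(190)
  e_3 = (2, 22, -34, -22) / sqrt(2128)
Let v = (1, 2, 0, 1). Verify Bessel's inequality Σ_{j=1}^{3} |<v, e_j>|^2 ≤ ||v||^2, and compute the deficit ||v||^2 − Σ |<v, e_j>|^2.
Σ |<v, e_j>|^2 = 38/7; ||v||^2 = 6; deficit = 4/7

Write each e_j = u_j / sqrt(<u_j, u_j>) where u_j is the displayed integer vector. Then <v, e_j> = <v, u_j> / sqrt(<u_j, u_j>), so |<v, e_j>|^2 = <v, u_j>^2 / <u_j, u_j>.
Coefficients: <v, e_1> = 4/sqrt(10), <v, e_2> = -26/sqrt(190), <v, e_3> = 24/sqrt(2128).
Square and sum: Σ |<v, e_j>|^2 = 38/7.
Compute ||v||^2 = v·v = 6.
Deficit = 6 − 38/7 = 4/7 ≥ 0, confirming Bessel's inequality. (The deficit equals ||v − Σ <v,e_j> e_j||^2, the squared distance from v to span{e_j}.)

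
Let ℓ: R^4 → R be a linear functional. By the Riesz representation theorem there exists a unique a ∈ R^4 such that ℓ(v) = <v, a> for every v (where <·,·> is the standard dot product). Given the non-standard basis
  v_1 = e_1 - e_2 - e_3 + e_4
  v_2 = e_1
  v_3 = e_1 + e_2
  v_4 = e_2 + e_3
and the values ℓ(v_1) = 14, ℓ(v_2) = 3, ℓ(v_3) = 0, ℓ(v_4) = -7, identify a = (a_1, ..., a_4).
a = (3, -3, -4, 4)

Write a = (a_1, ..., a_4) in the standard basis. For each basis vector v_i, ℓ(v_i) = <v_i, a> is a linear equation in the a_j's. Collect the n equations into a matrix system V a = ℓ, where row i of V is v_i (expressed in the standard basis). Since V is invertible (lower-triangular with 1s on the diagonal, up to permutation), solve by back-substitution:
  V =
[[1, -1, -1, 1],
 [1, 0, 0, 0],
 [1, 1, 0, 0],
 [0, 1, 1, 0]]
  V a = (14, 3, 0, -7)
Solving gives a = (3, -3, -4, 4).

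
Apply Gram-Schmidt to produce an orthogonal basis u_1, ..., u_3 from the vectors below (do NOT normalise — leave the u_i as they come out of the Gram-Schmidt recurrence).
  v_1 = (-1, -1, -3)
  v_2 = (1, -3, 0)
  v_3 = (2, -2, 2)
Orthogonal basis:
  u_1 = (-1, -1, -3)
  u_2 = (13/11, -31/11, 6/11)
  u_3 = (18/53, 6/53, -8/53)

Apply the Gram-Schmidt recurrence
  u_1 = v_1
  u_i = v_i − Σ_{j<i} ((v_i · u_j) / (u_j · u_j)) · u_j.

Step by step this gives:
  u_1 = (-1, -1, -3)
  u_2 = (13/11, -31/11, 6/11)
  u_3 = (18/53, 6/53, -8/53)

Orthogonality check:
  u_2 · u_1 = 0 (should be 0)
  u_3 · u_1 = 0 (should be 0)
  u_3 · u_2 = 0 (should be 0)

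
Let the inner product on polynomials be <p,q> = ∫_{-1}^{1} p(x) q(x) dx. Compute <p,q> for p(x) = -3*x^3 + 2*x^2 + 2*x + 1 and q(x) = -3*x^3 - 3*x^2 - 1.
<p,q> = -794/105

Expand the product: p(x)·q(x) = 9*x^6 + 3*x^5 - 12*x^4 - 6*x^3 - 5*x^2 - 2*x - 1.
∫_{-1}^{1} of each monomial x^k gives [2/(k+1) if k even, 0 if k odd]. Integrating term-by-term (or equivalently evaluating the antiderivative F(x) = 9*x^7/7 + x^6/2 - 12*x^5/5 - 3*x^4/2 - 5*x^3/3 - x^2 - x at the endpoints):
  F(1) − F(−1) = -607/105 − (187/105) = -794/105.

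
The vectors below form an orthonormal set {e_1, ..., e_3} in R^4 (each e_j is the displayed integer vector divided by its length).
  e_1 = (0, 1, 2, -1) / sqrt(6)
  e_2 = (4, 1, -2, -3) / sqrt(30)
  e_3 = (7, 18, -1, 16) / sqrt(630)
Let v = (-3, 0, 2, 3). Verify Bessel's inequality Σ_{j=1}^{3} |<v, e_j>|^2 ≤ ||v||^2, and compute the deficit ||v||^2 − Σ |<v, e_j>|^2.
Σ |<v, e_j>|^2 = 2771/126; ||v||^2 = 22; deficit = 1/126

Write each e_j = u_j / sqrt(<u_j, u_j>) where u_j is the displayed integer vector. Then <v, e_j> = <v, u_j> / sqrt(<u_j, u_j>), so |<v, e_j>|^2 = <v, u_j>^2 / <u_j, u_j>.
Coefficients: <v, e_1> = 1/sqrt(6), <v, e_2> = -25/sqrt(30), <v, e_3> = 25/sqrt(630).
Square and sum: Σ |<v, e_j>|^2 = 2771/126.
Compute ||v||^2 = v·v = 22.
Deficit = 22 − 2771/126 = 1/126 ≥ 0, confirming Bessel's inequality. (The deficit equals ||v − Σ <v,e_j> e_j||^2, the squared distance from v to span{e_j}.)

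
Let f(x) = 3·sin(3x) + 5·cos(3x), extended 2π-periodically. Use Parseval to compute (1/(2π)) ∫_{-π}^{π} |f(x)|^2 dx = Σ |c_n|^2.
Σ |c_n|^2 = 17

Expand |f|^2 and use orthogonality of {sin(nx), cos(mx)} on [-π, π]:
  ∫_{-π}^{π} sin(nx)^2 dx = π, ∫ cos(mx)^2 dx = π, and cross terms integrate to 0.
So ∫_{-π}^{π} f(x)^2 dx = 3^2 · π + 5^2 · π = (9 + 25)π.
Divide by 2π: (9 + 25)/2 = 17.
By Parseval, this equals Σ |c_n|^2.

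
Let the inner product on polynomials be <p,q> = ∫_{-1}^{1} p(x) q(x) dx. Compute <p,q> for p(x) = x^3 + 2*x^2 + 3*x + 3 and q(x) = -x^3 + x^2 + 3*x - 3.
<p,q> = -472/35

Expand the product: p(x)·q(x) = -x^6 - x^5 + 2*x^4 + 3*x^3 + 6*x^2 - 9.
∫_{-1}^{1} of each monomial x^k gives [2/(k+1) if k even, 0 if k odd]. Integrating term-by-term (or equivalently evaluating the antiderivative F(x) = -x^7/7 - x^6/6 + 2*x^5/5 + 3*x^4/4 + 2*x^3 - 9*x at the endpoints):
  F(1) − F(−1) = -2587/420 − (3077/420) = -472/35.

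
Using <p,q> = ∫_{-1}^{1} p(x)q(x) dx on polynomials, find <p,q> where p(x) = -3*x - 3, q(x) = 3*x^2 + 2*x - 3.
<p,q> = 8

Expand the product: p(x)·q(x) = -9*x^3 - 15*x^2 + 3*x + 9.
∫_{-1}^{1} of each monomial x^k gives [2/(k+1) if k even, 0 if k odd]. Integrating term-by-term (or equivalently evaluating the antiderivative F(x) = -9*x^4/4 - 5*x^3 + 3*x^2/2 + 9*x at the endpoints):
  F(1) − F(−1) = 13/4 − (-19/4) = 8.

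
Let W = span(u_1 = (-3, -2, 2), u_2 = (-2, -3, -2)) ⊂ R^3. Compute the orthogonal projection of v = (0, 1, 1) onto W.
proj_W(v) = (2/9, 7/9, 10/9)

Set up U = [u_1 | ... | u_2] ∈ R^(3×2). The projector onto W = col(U) is P = U (U^T U)^(-1) U^T.
Compute U^T U =
  [17, 8]
  [8, 17],
and U^T v = (0, -5).
Solve U^T U · c = U^T v for the coefficients: c = (8/45, -17/45). The projection is proj_W(v) = U c.
Check: (v - proj_W(v)) · u_1 = 0  (should be 0).
Check: (v - proj_W(v)) · u_2 = 0  (should be 0).
Result: proj_W(v) = (2/9, 7/9, 10/9).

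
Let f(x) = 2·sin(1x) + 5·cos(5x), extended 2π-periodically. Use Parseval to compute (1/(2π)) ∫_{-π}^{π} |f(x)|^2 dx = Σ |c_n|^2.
Σ |c_n|^2 = 29/2

Expand |f|^2 and use orthogonality of {sin(nx), cos(mx)} on [-π, π]:
  ∫_{-π}^{π} sin(nx)^2 dx = π, ∫ cos(mx)^2 dx = π, and cross terms integrate to 0.
So ∫_{-π}^{π} f(x)^2 dx = 2^2 · π + 5^2 · π = (4 + 25)π.
Divide by 2π: (4 + 25)/2 = 29/2.
By Parseval, this equals Σ |c_n|^2.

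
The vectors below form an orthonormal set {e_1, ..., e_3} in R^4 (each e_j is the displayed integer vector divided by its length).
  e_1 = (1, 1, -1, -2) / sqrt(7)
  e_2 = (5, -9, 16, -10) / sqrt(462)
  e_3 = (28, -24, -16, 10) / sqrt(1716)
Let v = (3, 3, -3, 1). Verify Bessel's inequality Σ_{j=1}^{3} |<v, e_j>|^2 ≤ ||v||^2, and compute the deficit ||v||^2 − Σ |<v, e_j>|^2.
Σ |<v, e_j>|^2 = 266/13; ||v||^2 = 28; deficit = 98/13

Write each e_j = u_j / sqrt(<u_j, u_j>) where u_j is the displayed integer vector. Then <v, e_j> = <v, u_j> / sqrt(<u_j, u_j>), so |<v, e_j>|^2 = <v, u_j>^2 / <u_j, u_j>.
Coefficients: <v, e_1> = 7/sqrt(7), <v, e_2> = -70/sqrt(462), <v, e_3> = 70/sqrt(1716).
Square and sum: Σ |<v, e_j>|^2 = 266/13.
Compute ||v||^2 = v·v = 28.
Deficit = 28 − 266/13 = 98/13 ≥ 0, confirming Bessel's inequality. (The deficit equals ||v − Σ <v,e_j> e_j||^2, the squared distance from v to span{e_j}.)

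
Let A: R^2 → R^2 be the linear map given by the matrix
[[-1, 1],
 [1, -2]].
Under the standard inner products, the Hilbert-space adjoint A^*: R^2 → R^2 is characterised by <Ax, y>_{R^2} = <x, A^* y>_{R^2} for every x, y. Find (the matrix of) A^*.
A^* = A^T =
[[-1, 1],
 [1, -2]]

For real matrices with standard dot products, the defining identity <Ax, y> = <x, A^* y> gives (Ax)^T y = x^T (A^*) y, i.e. x^T A^T y = x^T (A^*) y. Since this holds for all x, y, we must have A^* = A^T. Therefore
A^* =
[[-1, 1],
 [1, -2]].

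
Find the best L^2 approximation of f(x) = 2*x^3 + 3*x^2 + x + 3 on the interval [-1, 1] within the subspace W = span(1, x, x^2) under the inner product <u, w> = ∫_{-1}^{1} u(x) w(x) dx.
g(x) = 3*x^2 + 11*x/5 + 3

The best approximation g ∈ W is the orthogonal projection of f onto W. Writing g = a_0 + a_1 x + a_2 x^2, the coefficients solve the normal equations G · a = b where
  G_{ij} = <φ_i, φ_j> and b_i = <f, φ_i>, with φ_0 = 1, φ_1 = x, φ_2 = x^2.
G =
  [2, 0, 2/3]
  [0, 2/3, 0]
  [2/3, 0, 2/5],
b = (8, 22/15, 16/5).
Solving gives a_0 = 3, a_1 = 11/5, a_2 = 3, so
  g(x) = 3*x^2 + 11*x/5 + 3.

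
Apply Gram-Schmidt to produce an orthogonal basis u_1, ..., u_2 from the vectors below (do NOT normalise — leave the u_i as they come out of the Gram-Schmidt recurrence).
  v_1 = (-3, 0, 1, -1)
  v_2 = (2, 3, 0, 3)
Orthogonal basis:
  u_1 = (-3, 0, 1, -1)
  u_2 = (-5/11, 3, 9/11, 24/11)

Apply the Gram-Schmidt recurrence
  u_1 = v_1
  u_i = v_i − Σ_{j<i} ((v_i · u_j) / (u_j · u_j)) · u_j.

Step by step this gives:
  u_1 = (-3, 0, 1, -1)
  u_2 = (-5/11, 3, 9/11, 24/11)

Orthogonality check:
  u_2 · u_1 = 0 (should be 0)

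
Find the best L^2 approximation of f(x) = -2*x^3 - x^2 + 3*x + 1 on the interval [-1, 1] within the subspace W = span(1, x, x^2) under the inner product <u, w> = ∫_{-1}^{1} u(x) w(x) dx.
g(x) = -x^2 + 9*x/5 + 1

The best approximation g ∈ W is the orthogonal projection of f onto W. Writing g = a_0 + a_1 x + a_2 x^2, the coefficients solve the normal equations G · a = b where
  G_{ij} = <φ_i, φ_j> and b_i = <f, φ_i>, with φ_0 = 1, φ_1 = x, φ_2 = x^2.
G =
  [2, 0, 2/3]
  [0, 2/3, 0]
  [2/3, 0, 2/5],
b = (4/3, 6/5, 4/15).
Solving gives a_0 = 1, a_1 = 9/5, a_2 = -1, so
  g(x) = -x^2 + 9*x/5 + 1.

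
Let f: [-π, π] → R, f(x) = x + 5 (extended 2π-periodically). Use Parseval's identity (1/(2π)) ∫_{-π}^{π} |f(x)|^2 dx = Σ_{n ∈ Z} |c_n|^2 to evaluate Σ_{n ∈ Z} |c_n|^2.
Σ |c_n|^2 = π^2/3 + 25

Expand and integrate term by term over [-π, π]:
  ∫ (x)^2 dx = 1·(2π^3/3); ∫ 2·1·(5)·x dx = 0 (odd integrand); ∫ 5^2 dx = 25·2π.
So (1/(2π)) ∫_{-π}^{π} (x + 5)^2 dx = 1π^2/3 + 25 = π^2/3 + 25.
Parseval ⇒ Σ |c_n|^2 = π^2/3 + 25.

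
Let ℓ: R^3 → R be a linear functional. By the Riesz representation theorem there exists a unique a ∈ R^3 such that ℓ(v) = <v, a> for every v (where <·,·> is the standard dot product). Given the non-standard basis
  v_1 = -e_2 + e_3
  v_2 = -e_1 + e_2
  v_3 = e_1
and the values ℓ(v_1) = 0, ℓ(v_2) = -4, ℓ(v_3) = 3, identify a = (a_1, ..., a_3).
a = (3, -1, -1)

Write a = (a_1, ..., a_3) in the standard basis. For each basis vector v_i, ℓ(v_i) = <v_i, a> is a linear equation in the a_j's. Collect the n equations into a matrix system V a = ℓ, where row i of V is v_i (expressed in the standard basis). Since V is invertible (lower-triangular with 1s on the diagonal, up to permutation), solve by back-substitution:
  V =
[[0, -1, 1],
 [-1, 1, 0],
 [1, 0, 0]]
  V a = (0, -4, 3)
Solving gives a = (3, -1, -1).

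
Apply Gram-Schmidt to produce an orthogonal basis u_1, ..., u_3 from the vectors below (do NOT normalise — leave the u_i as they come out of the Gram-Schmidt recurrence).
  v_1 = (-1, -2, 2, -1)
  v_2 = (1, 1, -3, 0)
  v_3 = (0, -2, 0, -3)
Orthogonal basis:
  u_1 = (-1, -2, 2, -1)
  u_2 = (1/10, -4/5, -6/5, -9/10)
  u_3 = (16/29, 17/29, 11/29, -28/29)

Apply the Gram-Schmidt recurrence
  u_1 = v_1
  u_i = v_i − Σ_{j<i} ((v_i · u_j) / (u_j · u_j)) · u_j.

Step by step this gives:
  u_1 = (-1, -2, 2, -1)
  u_2 = (1/10, -4/5, -6/5, -9/10)
  u_3 = (16/29, 17/29, 11/29, -28/29)

Orthogonality check:
  u_2 · u_1 = 0 (should be 0)
  u_3 · u_1 = 0 (should be 0)
  u_3 · u_2 = 0 (should be 0)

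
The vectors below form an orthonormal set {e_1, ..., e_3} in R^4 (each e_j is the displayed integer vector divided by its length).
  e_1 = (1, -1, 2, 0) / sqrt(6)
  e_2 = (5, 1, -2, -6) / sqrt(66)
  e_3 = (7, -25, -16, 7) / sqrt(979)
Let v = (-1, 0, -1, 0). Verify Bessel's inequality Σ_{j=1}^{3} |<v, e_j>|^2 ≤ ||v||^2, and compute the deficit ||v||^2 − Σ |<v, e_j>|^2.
Σ |<v, e_j>|^2 = 153/89; ||v||^2 = 2; deficit = 25/89

Write each e_j = u_j / sqrt(<u_j, u_j>) where u_j is the displayed integer vector. Then <v, e_j> = <v, u_j> / sqrt(<u_j, u_j>), so |<v, e_j>|^2 = <v, u_j>^2 / <u_j, u_j>.
Coefficients: <v, e_1> = -3/sqrt(6), <v, e_2> = -3/sqrt(66), <v, e_3> = 9/sqrt(979).
Square and sum: Σ |<v, e_j>|^2 = 153/89.
Compute ||v||^2 = v·v = 2.
Deficit = 2 − 153/89 = 25/89 ≥ 0, confirming Bessel's inequality. (The deficit equals ||v − Σ <v,e_j> e_j||^2, the squared distance from v to span{e_j}.)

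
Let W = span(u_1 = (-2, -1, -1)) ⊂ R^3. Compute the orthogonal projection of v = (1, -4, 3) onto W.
proj_W(v) = (1/3, 1/6, 1/6)

Set up U = [u_1 | ... | u_1] ∈ R^(3×1). The projector onto W = col(U) is P = U (U^T U)^(-1) U^T.
Compute U^T U =
  [6],
and U^T v = (-1).
Solve U^T U · c = U^T v for the coefficients: c = (-1/6). The projection is proj_W(v) = U c.
Check: (v - proj_W(v)) · u_1 = 0  (should be 0).
Result: proj_W(v) = (1/3, 1/6, 1/6).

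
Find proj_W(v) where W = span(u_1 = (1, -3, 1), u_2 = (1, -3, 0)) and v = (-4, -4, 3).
proj_W(v) = (4/5, -12/5, 3)

Set up U = [u_1 | ... | u_2] ∈ R^(3×2). The projector onto W = col(U) is P = U (U^T U)^(-1) U^T.
Compute U^T U =
  [11, 10]
  [10, 10],
and U^T v = (11, 8).
Solve U^T U · c = U^T v for the coefficients: c = (3, -11/5). The projection is proj_W(v) = U c.
Check: (v - proj_W(v)) · u_1 = 0  (should be 0).
Check: (v - proj_W(v)) · u_2 = 0  (should be 0).
Result: proj_W(v) = (4/5, -12/5, 3).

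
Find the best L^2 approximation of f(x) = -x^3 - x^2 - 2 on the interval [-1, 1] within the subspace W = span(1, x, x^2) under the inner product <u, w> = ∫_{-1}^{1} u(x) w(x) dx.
g(x) = -x^2 - 3*x/5 - 2

The best approximation g ∈ W is the orthogonal projection of f onto W. Writing g = a_0 + a_1 x + a_2 x^2, the coefficients solve the normal equations G · a = b where
  G_{ij} = <φ_i, φ_j> and b_i = <f, φ_i>, with φ_0 = 1, φ_1 = x, φ_2 = x^2.
G =
  [2, 0, 2/3]
  [0, 2/3, 0]
  [2/3, 0, 2/5],
b = (-14/3, -2/5, -26/15).
Solving gives a_0 = -2, a_1 = -3/5, a_2 = -1, so
  g(x) = -x^2 - 3*x/5 - 2.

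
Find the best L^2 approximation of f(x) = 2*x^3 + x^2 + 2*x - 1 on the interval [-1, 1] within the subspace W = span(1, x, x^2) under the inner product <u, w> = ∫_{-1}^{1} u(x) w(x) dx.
g(x) = x^2 + 16*x/5 - 1

The best approximation g ∈ W is the orthogonal projection of f onto W. Writing g = a_0 + a_1 x + a_2 x^2, the coefficients solve the normal equations G · a = b where
  G_{ij} = <φ_i, φ_j> and b_i = <f, φ_i>, with φ_0 = 1, φ_1 = x, φ_2 = x^2.
G =
  [2, 0, 2/3]
  [0, 2/3, 0]
  [2/3, 0, 2/5],
b = (-4/3, 32/15, -4/15).
Solving gives a_0 = -1, a_1 = 16/5, a_2 = 1, so
  g(x) = x^2 + 16*x/5 - 1.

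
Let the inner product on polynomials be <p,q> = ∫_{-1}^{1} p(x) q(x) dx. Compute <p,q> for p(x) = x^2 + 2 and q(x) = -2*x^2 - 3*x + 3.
<p,q> = 158/15

Expand the product: p(x)·q(x) = -2*x^4 - 3*x^3 - x^2 - 6*x + 6.
∫_{-1}^{1} of each monomial x^k gives [2/(k+1) if k even, 0 if k odd]. Integrating term-by-term (or equivalently evaluating the antiderivative F(x) = -2*x^5/5 - 3*x^4/4 - x^3/3 - 3*x^2 + 6*x at the endpoints):
  F(1) − F(−1) = 91/60 − (-541/60) = 158/15.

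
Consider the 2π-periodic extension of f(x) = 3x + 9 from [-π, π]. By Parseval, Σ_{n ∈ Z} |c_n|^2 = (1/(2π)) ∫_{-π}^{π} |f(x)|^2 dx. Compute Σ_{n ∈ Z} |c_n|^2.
Σ |c_n|^2 = 3π^2 + 81

Expand and integrate term by term over [-π, π]:
  ∫ (3x)^2 dx = 9·(2π^3/3); ∫ 2·3·(9)·x dx = 0 (odd integrand); ∫ 9^2 dx = 81·2π.
So (1/(2π)) ∫_{-π}^{π} (3x + 9)^2 dx = 9π^2/3 + 81 = 3π^2 + 81.
Parseval ⇒ Σ |c_n|^2 = 3π^2 + 81.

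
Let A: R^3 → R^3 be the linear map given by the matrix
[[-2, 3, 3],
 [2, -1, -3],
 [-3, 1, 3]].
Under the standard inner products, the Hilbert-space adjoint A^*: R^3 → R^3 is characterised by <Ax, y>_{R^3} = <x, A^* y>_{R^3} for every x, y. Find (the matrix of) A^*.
A^* = A^T =
[[-2, 2, -3],
 [3, -1, 1],
 [3, -3, 3]]

For real matrices with standard dot products, the defining identity <Ax, y> = <x, A^* y> gives (Ax)^T y = x^T (A^*) y, i.e. x^T A^T y = x^T (A^*) y. Since this holds for all x, y, we must have A^* = A^T. Therefore
A^* =
[[-2, 2, -3],
 [3, -1, 1],
 [3, -3, 3]].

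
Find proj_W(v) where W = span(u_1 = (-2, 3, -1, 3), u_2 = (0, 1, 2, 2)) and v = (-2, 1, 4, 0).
proj_W(v) = (36/79, 39/79, 204/79, 132/79)

Set up U = [u_1 | ... | u_2] ∈ R^(4×2). The projector onto W = col(U) is P = U (U^T U)^(-1) U^T.
Compute U^T U =
  [23, 7]
  [7, 9],
and U^T v = (3, 9).
Solve U^T U · c = U^T v for the coefficients: c = (-18/79, 93/79). The projection is proj_W(v) = U c.
Check: (v - proj_W(v)) · u_1 = 0  (should be 0).
Check: (v - proj_W(v)) · u_2 = 0  (should be 0).
Result: proj_W(v) = (36/79, 39/79, 204/79, 132/79).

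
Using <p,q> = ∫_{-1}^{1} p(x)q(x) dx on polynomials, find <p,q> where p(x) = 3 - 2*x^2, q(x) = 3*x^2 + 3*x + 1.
<p,q> = 124/15

Expand the product: p(x)·q(x) = -6*x^4 - 6*x^3 + 7*x^2 + 9*x + 3.
∫_{-1}^{1} of each monomial x^k gives [2/(k+1) if k even, 0 if k odd]. Integrating term-by-term (or equivalently evaluating the antiderivative F(x) = -6*x^5/5 - 3*x^4/2 + 7*x^3/3 + 9*x^2/2 + 3*x at the endpoints):
  F(1) − F(−1) = 107/15 − (-17/15) = 124/15.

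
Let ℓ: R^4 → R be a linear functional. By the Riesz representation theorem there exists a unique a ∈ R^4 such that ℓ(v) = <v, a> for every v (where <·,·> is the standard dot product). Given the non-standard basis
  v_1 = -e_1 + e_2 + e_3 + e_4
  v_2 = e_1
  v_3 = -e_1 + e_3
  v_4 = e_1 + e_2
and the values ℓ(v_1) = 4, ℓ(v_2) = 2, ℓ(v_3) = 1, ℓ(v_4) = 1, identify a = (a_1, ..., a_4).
a = (2, -1, 3, 4)

Write a = (a_1, ..., a_4) in the standard basis. For each basis vector v_i, ℓ(v_i) = <v_i, a> is a linear equation in the a_j's. Collect the n equations into a matrix system V a = ℓ, where row i of V is v_i (expressed in the standard basis). Since V is invertible (lower-triangular with 1s on the diagonal, up to permutation), solve by back-substitution:
  V =
[[-1, 1, 1, 1],
 [1, 0, 0, 0],
 [-1, 0, 1, 0],
 [1, 1, 0, 0]]
  V a = (4, 2, 1, 1)
Solving gives a = (2, -1, 3, 4).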